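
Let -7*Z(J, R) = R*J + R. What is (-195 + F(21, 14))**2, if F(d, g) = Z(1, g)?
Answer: 39601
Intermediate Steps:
Z(J, R) = -R/7 - J*R/7 (Z(J, R) = -(R*J + R)/7 = -(J*R + R)/7 = -(R + J*R)/7 = -R/7 - J*R/7)
F(d, g) = -2*g/7 (F(d, g) = -g*(1 + 1)/7 = -1/7*g*2 = -2*g/7)
(-195 + F(21, 14))**2 = (-195 - 2/7*14)**2 = (-195 - 4)**2 = (-199)**2 = 39601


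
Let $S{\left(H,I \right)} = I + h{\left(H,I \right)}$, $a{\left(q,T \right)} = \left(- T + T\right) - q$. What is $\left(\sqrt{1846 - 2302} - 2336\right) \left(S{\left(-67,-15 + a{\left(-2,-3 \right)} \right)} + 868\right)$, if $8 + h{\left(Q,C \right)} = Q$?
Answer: $-1822080 + 1560 i \sqrt{114} \approx -1.8221 \cdot 10^{6} + 16656.0 i$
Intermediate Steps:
$h{\left(Q,C \right)} = -8 + Q$
$a{\left(q,T \right)} = - q$ ($a{\left(q,T \right)} = 0 - q = - q$)
$S{\left(H,I \right)} = -8 + H + I$ ($S{\left(H,I \right)} = I + \left(-8 + H\right) = -8 + H + I$)
$\left(\sqrt{1846 - 2302} - 2336\right) \left(S{\left(-67,-15 + a{\left(-2,-3 \right)} \right)} + 868\right) = \left(\sqrt{1846 - 2302} - 2336\right) \left(\left(-8 - 67 - 13\right) + 868\right) = \left(\sqrt{-456} - 2336\right) \left(\left(-8 - 67 + \left(-15 + 2\right)\right) + 868\right) = \left(2 i \sqrt{114} - 2336\right) \left(\left(-8 - 67 - 13\right) + 868\right) = \left(-2336 + 2 i \sqrt{114}\right) \left(-88 + 868\right) = \left(-2336 + 2 i \sqrt{114}\right) 780 = -1822080 + 1560 i \sqrt{114}$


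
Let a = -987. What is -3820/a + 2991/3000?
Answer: 4804039/987000 ≈ 4.8673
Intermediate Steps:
-3820/a + 2991/3000 = -3820/(-987) + 2991/3000 = -3820*(-1/987) + 2991*(1/3000) = 3820/987 + 997/1000 = 4804039/987000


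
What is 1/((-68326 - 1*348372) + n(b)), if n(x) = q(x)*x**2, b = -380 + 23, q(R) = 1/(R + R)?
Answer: -2/833753 ≈ -2.3988e-6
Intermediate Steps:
q(R) = 1/(2*R)
b = -357
n(x) = x/2 (n(x) = (1/(2*x))*x**2 = x/2)
1/((-68326 - 1*348372) + n(b)) = 1/((-68326 - 1*348372) + (1/2)*(-357)) = 1/((-68326 - 348372) - 357/2) = 1/(-416698 - 357/2) = 1/(-833753/2) = -2/833753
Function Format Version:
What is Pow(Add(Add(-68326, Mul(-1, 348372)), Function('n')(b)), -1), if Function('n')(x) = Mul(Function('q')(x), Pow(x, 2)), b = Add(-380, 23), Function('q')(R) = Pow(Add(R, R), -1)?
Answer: Rational(-2, 833753) ≈ -2.3988e-6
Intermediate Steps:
Function('q')(R) = Mul(Rational(1, 2), Pow(R, -1)) (Function('q')(R) = Pow(Mul(2, R), -1) = Mul(Rational(1, 2), Pow(R, -1)))
b = -357
Function('n')(x) = Mul(Rational(1, 2), x) (Function('n')(x) = Mul(Mul(Rational(1, 2), Pow(x, -1)), Pow(x, 2)) = Mul(Rational(1, 2), x))
Pow(Add(Add(-68326, Mul(-1, 348372)), Function('n')(b)), -1) = Pow(Add(Add(-68326, Mul(-1, 348372)), Mul(Rational(1, 2), -357)), -1) = Pow(Add(Add(-68326, -348372), Rational(-357, 2)), -1) = Pow(Add(-416698, Rational(-357, 2)), -1) = Pow(Rational(-833753, 2), -1) = Rational(-2, 833753)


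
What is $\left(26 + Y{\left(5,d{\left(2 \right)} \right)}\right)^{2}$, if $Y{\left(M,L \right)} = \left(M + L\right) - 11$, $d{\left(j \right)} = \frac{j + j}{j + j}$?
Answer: $441$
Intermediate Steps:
$d{\left(j \right)} = 1$ ($d{\left(j \right)} = \frac{2 j}{2 j} = 2 j \frac{1}{2 j} = 1$)
$Y{\left(M,L \right)} = -11 + L + M$ ($Y{\left(M,L \right)} = \left(L + M\right) - 11 = -11 + L + M$)
$\left(26 + Y{\left(5,d{\left(2 \right)} \right)}\right)^{2} = \left(26 + \left(-11 + 1 + 5\right)\right)^{2} = \left(26 - 5\right)^{2} = 21^{2} = 441$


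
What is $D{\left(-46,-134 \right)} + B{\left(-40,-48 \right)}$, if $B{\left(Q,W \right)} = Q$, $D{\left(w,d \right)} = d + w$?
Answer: $-220$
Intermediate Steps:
$D{\left(-46,-134 \right)} + B{\left(-40,-48 \right)} = \left(-134 - 46\right) - 40 = -180 - 40 = -220$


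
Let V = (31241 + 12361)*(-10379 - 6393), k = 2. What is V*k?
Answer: -1462585488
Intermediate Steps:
V = -731292744 (V = 43602*(-16772) = -731292744)
V*k = -731292744*2 = -1462585488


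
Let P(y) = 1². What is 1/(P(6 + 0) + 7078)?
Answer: 1/7079 ≈ 0.00014126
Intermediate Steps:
P(y) = 1
1/(P(6 + 0) + 7078) = 1/(1 + 7078) = 1/7079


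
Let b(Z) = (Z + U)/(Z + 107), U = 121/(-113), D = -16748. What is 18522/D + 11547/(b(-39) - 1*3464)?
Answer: -41231107929/9288826004 ≈ -4.4388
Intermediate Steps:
U = -121/113 (U = 121*(-1/113) = -121/113 ≈ -1.0708)
b(Z) = (-121/113 + Z)/(107 + Z) (b(Z) = (Z - 121/113)/(Z + 107) = (-121/113 + Z)/(107 + Z))
18522/D + 11547/(b(-39) - 1*3464) = 18522/(-16748) + 11547/((-121/113 - 39)/(107 - 39) - 1*3464) = 18522*(-1/16748) + 11547/(-4528/113/68 - 3464) = -9261/8374 + 11547/((1/68)*(-4528/113) - 3464) = -9261/8374 + 11547/(-1132/1921 - 3464) = -9261/8374 + 11547/(-6655476/1921) = -9261/8374 + 11547*(-1921/6655476) = -9261/8374 - 7393929/2218492 = -41231107929/9288826004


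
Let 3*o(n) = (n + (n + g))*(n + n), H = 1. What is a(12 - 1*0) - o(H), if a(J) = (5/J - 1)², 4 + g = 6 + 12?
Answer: -1487/144 ≈ -10.326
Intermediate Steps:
g = 14 (g = -4 + (6 + 12) = -4 + 18 = 14)
a(J) = (-1 + 5/J)²
o(n) = 2*n*(14 + 2*n)/3 (o(n) = ((n + (n + 14))*(n + n))/3 = ((n + (14 + n))*(2*n))/3 = ((14 + 2*n)*(2*n))/3 = (2*n*(14 + 2*n))/3 = 2*n*(14 + 2*n)/3)
a(12 - 1*0) - o(H) = (-5 + (12 - 1*0))²/(12 - 1*0)² - 4*(7 + 1)/3 = (-5 + (12 + 0))²/(12 + 0)² - 4*8/3 = (-5 + 12)²/12² - 1*32/3 = (1/144)*7² - 32/3 = (1/144)*49 - 32/3 = 49/144 - 32/3 = -1487/144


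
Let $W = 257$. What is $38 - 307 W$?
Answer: $-78861$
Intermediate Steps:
$38 - 307 W = 38 - 78899 = -78861$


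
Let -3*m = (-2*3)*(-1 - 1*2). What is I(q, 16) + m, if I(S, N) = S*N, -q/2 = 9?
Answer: -294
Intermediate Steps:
q = -18 (q = -2*9 = -18)
I(S, N) = N*S
m = -6 (m = -(-2*3)*(-1 - 1*2)/3 = -(-2)*(-1 - 2) = -(-2)*(-3) = -⅓*18 = -6)
I(q, 16) + m = 16*(-18) - 6 = -288 - 6 = -294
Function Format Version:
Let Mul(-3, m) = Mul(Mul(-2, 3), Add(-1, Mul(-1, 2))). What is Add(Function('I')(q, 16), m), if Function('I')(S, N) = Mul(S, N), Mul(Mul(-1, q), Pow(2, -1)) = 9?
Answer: -294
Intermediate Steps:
q = -18 (q = Mul(-2, 9) = -18)
Function('I')(S, N) = Mul(N, S)
m = -6 (m = Mul(Rational(-1, 3), Mul(Mul(-2, 3), Add(-1, Mul(-1, 2)))) = Mul(Rational(-1, 3), Mul(-6, Add(-1, -2))) = Mul(Rational(-1, 3), Mul(-6, -3)) = Mul(Rational(-1, 3), 18) = -6)
Add(Function('I')(q, 16), m) = Add(Mul(16, -18), -6) = Add(-288, -6) = -294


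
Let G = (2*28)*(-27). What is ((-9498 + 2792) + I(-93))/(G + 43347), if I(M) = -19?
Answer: -1345/8367 ≈ -0.16075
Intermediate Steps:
G = -1512 (G = 56*(-27) = -1512)
((-9498 + 2792) + I(-93))/(G + 43347) = ((-9498 + 2792) - 19)/(-1512 + 43347) = (-6706 - 19)/41835 = -6725*1/41835 = -1345/8367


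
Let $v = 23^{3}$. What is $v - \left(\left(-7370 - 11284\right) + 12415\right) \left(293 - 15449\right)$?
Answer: $-94546117$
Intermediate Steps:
$v = 12167$
$v - \left(\left(-7370 - 11284\right) + 12415\right) \left(293 - 15449\right) = 12167 - \left(\left(-7370 - 11284\right) + 12415\right) \left(293 - 15449\right) = 12167 - \left(\left(-7370 - 11284\right) + 12415\right) \left(-15156\right) = 12167 - \left(-18654 + 12415\right) \left(-15156\right) = 12167 - \left(-6239\right) \left(-15156\right) = 12167 - 94558284 = -94546117$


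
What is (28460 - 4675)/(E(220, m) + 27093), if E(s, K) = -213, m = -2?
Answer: 4757/5376 ≈ 0.88486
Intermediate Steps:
(28460 - 4675)/(E(220, m) + 27093) = (28460 - 4675)/(-213 + 27093) = 23785/26880 = 23785*(1/26880) = 4757/5376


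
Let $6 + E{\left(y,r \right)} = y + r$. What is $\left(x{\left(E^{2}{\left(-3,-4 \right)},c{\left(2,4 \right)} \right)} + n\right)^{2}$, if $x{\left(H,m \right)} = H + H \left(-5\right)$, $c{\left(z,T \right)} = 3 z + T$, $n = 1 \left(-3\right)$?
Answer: $461041$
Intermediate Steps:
$n = -3$
$E{\left(y,r \right)} = -6 + r + y$ ($E{\left(y,r \right)} = -6 + \left(y + r\right) = -6 + \left(r + y\right) = -6 + r + y$)
$c{\left(z,T \right)} = T + 3 z$
$x{\left(H,m \right)} = - 4 H$ ($x{\left(H,m \right)} = H - 5 H = - 4 H$)
$\left(x{\left(E^{2}{\left(-3,-4 \right)},c{\left(2,4 \right)} \right)} + n\right)^{2} = \left(- 4 \left(-6 - 4 - 3\right)^{2} - 3\right)^{2} = \left(- 4 \left(-13\right)^{2} - 3\right)^{2} = \left(\left(-4\right) 169 - 3\right)^{2} = \left(-676 - 3\right)^{2} = \left(-679\right)^{2} = 461041$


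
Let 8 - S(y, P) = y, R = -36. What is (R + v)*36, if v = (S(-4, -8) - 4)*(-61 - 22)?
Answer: -25200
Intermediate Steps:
S(y, P) = 8 - y
v = -664 (v = ((8 - 1*(-4)) - 4)*(-61 - 22) = ((8 + 4) - 4)*(-83) = (12 - 4)*(-83) = 8*(-83) = -664)
(R + v)*36 = (-36 - 664)*36 = -700*36 = -25200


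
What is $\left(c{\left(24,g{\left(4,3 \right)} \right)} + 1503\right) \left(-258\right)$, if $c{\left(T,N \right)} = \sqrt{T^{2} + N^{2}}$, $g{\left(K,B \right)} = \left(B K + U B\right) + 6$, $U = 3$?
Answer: $-387774 - 774 \sqrt{145} \approx -3.9709 \cdot 10^{5}$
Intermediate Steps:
$g{\left(K,B \right)} = 6 + 3 B + B K$ ($g{\left(K,B \right)} = \left(B K + 3 B\right) + 6 = \left(3 B + B K\right) + 6 = 6 + 3 B + B K$)
$c{\left(T,N \right)} = \sqrt{N^{2} + T^{2}}$
$\left(c{\left(24,g{\left(4,3 \right)} \right)} + 1503\right) \left(-258\right) = \left(\sqrt{\left(6 + 3 \cdot 3 + 3 \cdot 4\right)^{2} + 24^{2}} + 1503\right) \left(-258\right) = \left(\sqrt{\left(6 + 9 + 12\right)^{2} + 576} + 1503\right) \left(-258\right) = \left(\sqrt{27^{2} + 576} + 1503\right) \left(-258\right) = \left(\sqrt{729 + 576} + 1503\right) \left(-258\right) = \left(\sqrt{1305} + 1503\right) \left(-258\right) = \left(3 \sqrt{145} + 1503\right) \left(-258\right) = \left(1503 + 3 \sqrt{145}\right) \left(-258\right) = -387774 - 774 \sqrt{145}$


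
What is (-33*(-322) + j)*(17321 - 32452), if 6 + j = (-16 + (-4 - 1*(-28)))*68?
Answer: -168922484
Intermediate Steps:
j = 538 (j = -6 + (-16 + (-4 - 1*(-28)))*68 = -6 + (-16 + (-4 + 28))*68 = -6 + (-16 + 24)*68 = -6 + 8*68 = -6 + 544 = 538)
(-33*(-322) + j)*(17321 - 32452) = (-33*(-322) + 538)*(17321 - 32452) = (10626 + 538)*(-15131) = 11164*(-15131) = -168922484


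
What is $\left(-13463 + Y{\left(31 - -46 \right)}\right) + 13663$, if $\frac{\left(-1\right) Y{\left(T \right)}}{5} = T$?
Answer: $-185$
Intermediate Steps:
$Y{\left(T \right)} = - 5 T$
$\left(-13463 + Y{\left(31 - -46 \right)}\right) + 13663 = \left(-13463 - 5 \left(31 - -46\right)\right) + 13663 = \left(-13463 - 5 \left(31 + 46\right)\right) + 13663 = \left(-13463 - 385\right) + 13663 = -13848 + 13663 = -185$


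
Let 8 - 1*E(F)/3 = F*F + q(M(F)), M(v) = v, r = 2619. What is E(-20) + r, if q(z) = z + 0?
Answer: 1503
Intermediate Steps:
q(z) = z
E(F) = 24 - 3*F - 3*F**2 (E(F) = 24 - 3*(F*F + F) = 24 - 3*(F**2 + F) = 24 - 3*(F + F**2) = 24 + (-3*F - 3*F**2) = 24 - 3*F - 3*F**2)
E(-20) + r = (24 - 3*(-20) - 3*(-20)**2) + 2619 = (24 + 60 - 3*400) + 2619 = (24 + 60 - 1200) + 2619 = -1116 + 2619 = 1503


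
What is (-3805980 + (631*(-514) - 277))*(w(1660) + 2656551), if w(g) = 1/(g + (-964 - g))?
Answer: -10578093124051333/964 ≈ -1.0973e+13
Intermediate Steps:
w(g) = -1/964 (w(g) = 1/(-964) = -1/964)
(-3805980 + (631*(-514) - 277))*(w(1660) + 2656551) = (-3805980 + (631*(-514) - 277))*(-1/964 + 2656551) = (-3805980 + (-324334 - 277))*(2560915163/964) = (-3805980 - 324611)*(2560915163/964) = -4130591*2560915163/964 = -10578093124051333/964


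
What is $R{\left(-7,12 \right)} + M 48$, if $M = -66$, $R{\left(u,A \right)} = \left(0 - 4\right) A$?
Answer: $-3216$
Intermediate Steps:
$R{\left(u,A \right)} = - 4 A$
$R{\left(-7,12 \right)} + M 48 = \left(-4\right) 12 - 3168 = -48 - 3168 = -3216$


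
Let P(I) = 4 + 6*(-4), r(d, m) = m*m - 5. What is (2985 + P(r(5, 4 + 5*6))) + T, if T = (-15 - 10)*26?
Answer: 2315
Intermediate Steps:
r(d, m) = -5 + m² (r(d, m) = m² - 5 = -5 + m²)
P(I) = -20 (P(I) = 4 - 24 = -20)
T = -650 (T = -25*26 = -650)
(2985 + P(r(5, 4 + 5*6))) + T = (2985 - 20) - 650 = 2965 - 650 = 2315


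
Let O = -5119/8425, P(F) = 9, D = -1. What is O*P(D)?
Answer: -46071/8425 ≈ -5.4684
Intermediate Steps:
O = -5119/8425 (O = -5119*1/8425 = -5119/8425 ≈ -0.60760)
O*P(D) = -5119/8425*9 = -46071/8425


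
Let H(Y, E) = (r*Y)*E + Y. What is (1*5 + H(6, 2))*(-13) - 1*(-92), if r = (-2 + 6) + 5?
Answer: -1455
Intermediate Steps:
r = 9 (r = 4 + 5 = 9)
H(Y, E) = Y + 9*E*Y (H(Y, E) = (9*Y)*E + Y = 9*E*Y + Y = Y + 9*E*Y)
(1*5 + H(6, 2))*(-13) - 1*(-92) = (1*5 + 6*(1 + 9*2))*(-13) - 1*(-92) = (5 + 6*(1 + 18))*(-13) + 92 = (5 + 6*19)*(-13) + 92 = (5 + 114)*(-13) + 92 = 119*(-13) + 92 = -1547 + 92 = -1455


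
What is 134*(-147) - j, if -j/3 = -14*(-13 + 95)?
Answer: -23142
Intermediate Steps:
j = 3444 (j = -(-42)*(-13 + 95) = -(-42)*82 = -3*(-1148) = 3444)
134*(-147) - j = 134*(-147) - 1*3444 = -19698 - 3444 = -23142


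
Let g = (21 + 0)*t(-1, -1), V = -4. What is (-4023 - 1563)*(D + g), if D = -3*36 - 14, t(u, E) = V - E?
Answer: 1033410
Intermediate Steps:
t(u, E) = -4 - E
g = -63 (g = (21 + 0)*(-4 - 1*(-1)) = 21*(-4 + 1) = 21*(-3) = -63)
D = -122 (D = -108 - 14 = -122)
(-4023 - 1563)*(D + g) = (-4023 - 1563)*(-122 - 63) = -5586*(-185) = 1033410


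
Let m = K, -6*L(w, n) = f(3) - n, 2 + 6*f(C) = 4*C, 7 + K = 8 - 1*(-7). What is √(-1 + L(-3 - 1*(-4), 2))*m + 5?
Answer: 5 + 4*I*√34/3 ≈ 5.0 + 7.7746*I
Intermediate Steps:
K = 8 (K = -7 + (8 - 1*(-7)) = -7 + (8 + 7) = -7 + 15 = 8)
f(C) = -⅓ + 2*C/3 (f(C) = -⅓ + (4*C)/6 = -⅓ + 2*C/3)
L(w, n) = -5/18 + n/6 (L(w, n) = -((-⅓ + (⅔)*3) - n)/6 = -((-⅓ + 2) - n)/6 = -(5/3 - n)/6 = -5/18 + n/6)
m = 8
√(-1 + L(-3 - 1*(-4), 2))*m + 5 = √(-1 + (-5/18 + (⅙)*2))*8 + 5 = √(-1 + (-5/18 + ⅓))*8 + 5 = √(-1 + 1/18)*8 + 5 = √(-17/18)*8 + 5 = (I*√34/6)*8 + 5 = 4*I*√34/3 + 5 = 5 + 4*I*√34/3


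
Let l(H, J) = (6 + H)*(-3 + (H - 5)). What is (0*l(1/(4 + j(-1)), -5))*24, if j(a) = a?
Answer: 0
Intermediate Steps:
l(H, J) = (-8 + H)*(6 + H) (l(H, J) = (6 + H)*(-3 + (-5 + H)) = (6 + H)*(-8 + H) = (-8 + H)*(6 + H))
(0*l(1/(4 + j(-1)), -5))*24 = (0*(-48 + (1/(4 - 1))**2 - 2/(4 - 1)))*24 = (0*(-48 + (1/3)**2 - 2/3))*24 = (0*(-48 + (1/3)**2 - 2*1/3))*24 = (0*(-48 + 1/9 - 2/3))*24 = (0*(-437/9))*24 = 0*24 = 0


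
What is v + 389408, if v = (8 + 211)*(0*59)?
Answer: 389408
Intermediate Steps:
v = 0 (v = 219*0 = 0)
v + 389408 = 0 + 389408 = 389408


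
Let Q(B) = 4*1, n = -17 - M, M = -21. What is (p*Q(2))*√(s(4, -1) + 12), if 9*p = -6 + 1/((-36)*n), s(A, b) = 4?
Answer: -865/81 ≈ -10.679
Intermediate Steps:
n = 4 (n = -17 - 1*(-21) = -17 + 21 = 4)
Q(B) = 4
p = -865/1296 (p = (-6 + 1/(-36*4))/9 = (-6 - 1/36*¼)/9 = (-6 - 1/144)/9 = (⅑)*(-865/144) = -865/1296 ≈ -0.66744)
(p*Q(2))*√(s(4, -1) + 12) = (-865/1296*4)*√(4 + 12) = -865*√16/324 = -865/324*4 = -865/81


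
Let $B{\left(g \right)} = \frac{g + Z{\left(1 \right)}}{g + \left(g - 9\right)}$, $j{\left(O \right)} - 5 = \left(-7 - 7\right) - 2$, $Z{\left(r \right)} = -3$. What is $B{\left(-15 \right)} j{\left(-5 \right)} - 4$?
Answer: $- \frac{118}{13} \approx -9.0769$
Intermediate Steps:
$j{\left(O \right)} = -11$ ($j{\left(O \right)} = 5 - 16 = -11$)
$B{\left(g \right)} = \frac{-3 + g}{-9 + 2 g}$ ($B{\left(g \right)} = \frac{g - 3}{g + \left(g - 9\right)} = \frac{-3 + g}{g + \left(-9 + g\right)} = \frac{-3 + g}{-9 + 2 g}$)
$B{\left(-15 \right)} j{\left(-5 \right)} - 4 = \frac{-3 - 15}{-9 + 2 \left(-15\right)} \left(-11\right) - 4 = \frac{1}{-9 - 30} \left(-18\right) \left(-11\right) - 4 = \frac{1}{-39} \left(-18\right) \left(-11\right) - 4 = \left(- \frac{1}{39}\right) \left(-18\right) \left(-11\right) - 4 = \frac{6}{13} \left(-11\right) - 4 = - \frac{66}{13} - 4 = - \frac{118}{13}$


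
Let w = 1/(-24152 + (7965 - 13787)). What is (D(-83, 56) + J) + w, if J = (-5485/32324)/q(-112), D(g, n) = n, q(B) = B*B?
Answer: 48614460899687/868116100096 ≈ 56.000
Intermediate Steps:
q(B) = B**2
w = -1/29974 (w = 1/(-24152 - 5822) = 1/(-29974) = -1/29974 ≈ -3.3362e-5)
J = -5485/405472256 (J = (-5485/32324)/((-112)**2) = -5485*1/32324/12544 = -5485/32324*1/12544 = -5485/405472256 ≈ -1.3527e-5)
(D(-83, 56) + J) + w = (56 - 5485/405472256) - 1/29974 = 22706440851/405472256 - 1/29974 = 48614460899687/868116100096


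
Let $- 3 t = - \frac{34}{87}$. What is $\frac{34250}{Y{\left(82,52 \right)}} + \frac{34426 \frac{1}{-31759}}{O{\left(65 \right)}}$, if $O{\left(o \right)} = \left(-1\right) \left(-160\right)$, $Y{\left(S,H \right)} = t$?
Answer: $\frac{1622295048197}{6170320} \approx 2.6292 \cdot 10^{5}$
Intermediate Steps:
$t = \frac{34}{261}$ ($t = - \frac{\left(-34\right) \frac{1}{87}}{3} = \left(- \frac{1}{3}\right) \left(- \frac{34}{87}\right) = \frac{34}{261} \approx 0.13027$)
$Y{\left(S,H \right)} = \frac{34}{261}$
$O{\left(o \right)} = 160$
$\frac{34250}{Y{\left(82,52 \right)}} + \frac{34426 \frac{1}{-31759}}{O{\left(65 \right)}} = \frac{34250}{\frac{34}{261}} + \frac{34426 \frac{1}{-31759}}{160} = 34250 \cdot \frac{261}{34} + 34426 \left(- \frac{1}{31759}\right) \frac{1}{160} = \frac{4469625}{17} - \frac{2459}{362960} = \frac{1622295048197}{6170320}$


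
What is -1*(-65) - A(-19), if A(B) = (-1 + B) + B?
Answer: 104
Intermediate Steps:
A(B) = -1 + 2*B
-1*(-65) - A(-19) = -1*(-65) - (-1 + 2*(-19)) = 65 - (-1 - 38) = 65 - 1*(-39) = 65 + 39 = 104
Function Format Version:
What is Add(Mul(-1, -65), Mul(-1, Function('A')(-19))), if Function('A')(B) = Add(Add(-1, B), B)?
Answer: 104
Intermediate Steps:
Function('A')(B) = Add(-1, Mul(2, B))
Add(Mul(-1, -65), Mul(-1, Function('A')(-19))) = Add(Mul(-1, -65), Mul(-1, Add(-1, Mul(2, -19)))) = Add(65, Mul(-1, Add(-1, -38))) = Add(65, Mul(-1, -39)) = Add(65, 39) = 104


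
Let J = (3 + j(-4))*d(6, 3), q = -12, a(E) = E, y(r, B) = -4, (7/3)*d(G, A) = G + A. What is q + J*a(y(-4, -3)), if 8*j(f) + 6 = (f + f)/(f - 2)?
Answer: -345/7 ≈ -49.286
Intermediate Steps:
d(G, A) = 3*A/7 + 3*G/7 (d(G, A) = 3*(G + A)/7 = 3*(A + G)/7 = 3*A/7 + 3*G/7)
j(f) = -¾ + f/(4*(-2 + f)) (j(f) = -¾ + ((f + f)/(f - 2))/8 = -¾ + ((2*f)/(-2 + f))/8 = -¾ + (2*f/(-2 + f))/8 = -¾ + f/(4*(-2 + f)))
J = 261/28 (J = (3 + (3 - 1*(-4))/(2*(-2 - 4)))*((3/7)*3 + (3/7)*6) = (3 + (½)*(3 + 4)/(-6))*(9/7 + 18/7) = (3 + (½)*(-⅙)*7)*(27/7) = (3 - 7/12)*(27/7) = (29/12)*(27/7) = 261/28 ≈ 9.3214)
q + J*a(y(-4, -3)) = -12 + (261/28)*(-4) = -12 - 261/7 = -345/7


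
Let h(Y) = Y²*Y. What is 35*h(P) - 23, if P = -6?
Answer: -7583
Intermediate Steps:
h(Y) = Y³
35*h(P) - 23 = 35*(-6)³ - 23 = 35*(-216) - 23 = -7560 - 23 = -7583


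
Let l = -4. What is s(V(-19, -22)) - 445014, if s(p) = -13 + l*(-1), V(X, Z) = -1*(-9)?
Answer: -445023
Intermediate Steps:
V(X, Z) = 9
s(p) = -9 (s(p) = -13 - 4*(-1) = -13 + 4 = -9)
s(V(-19, -22)) - 445014 = -9 - 445014 = -445023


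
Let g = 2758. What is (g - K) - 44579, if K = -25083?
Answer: -16738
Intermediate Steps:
(g - K) - 44579 = (2758 - 1*(-25083)) - 44579 = (2758 + 25083) - 44579 = 27841 - 44579 = -16738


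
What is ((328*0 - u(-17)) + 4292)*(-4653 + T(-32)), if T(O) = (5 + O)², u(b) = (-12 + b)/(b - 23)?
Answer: -168389631/10 ≈ -1.6839e+7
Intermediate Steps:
u(b) = (-12 + b)/(-23 + b)
((328*0 - u(-17)) + 4292)*(-4653 + T(-32)) = ((328*0 - (-12 - 17)/(-23 - 17)) + 4292)*(-4653 + (5 - 32)²) = ((0 - (-29)/(-40)) + 4292)*(-4653 + (-27)²) = ((0 - (-1)*(-29)/40) + 4292)*(-4653 + 729) = ((0 - 1*29/40) + 4292)*(-3924) = ((0 - 29/40) + 4292)*(-3924) = (-29/40 + 4292)*(-3924) = (171651/40)*(-3924) = -168389631/10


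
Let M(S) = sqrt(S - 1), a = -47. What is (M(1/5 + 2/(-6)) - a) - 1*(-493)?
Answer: 540 + I*sqrt(255)/15 ≈ 540.0 + 1.0646*I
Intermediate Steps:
M(S) = sqrt(-1 + S)
(M(1/5 + 2/(-6)) - a) - 1*(-493) = (sqrt(-1 + (1/5 + 2/(-6))) - 1*(-47)) - 1*(-493) = (sqrt(-1 + (1*(1/5) + 2*(-1/6))) + 47) + 493 = (sqrt(-1 + (1/5 - 1/3)) + 47) + 493 = (sqrt(-1 - 2/15) + 47) + 493 = (sqrt(-17/15) + 47) + 493 = (I*sqrt(255)/15 + 47) + 493 = (47 + I*sqrt(255)/15) + 493 = 540 + I*sqrt(255)/15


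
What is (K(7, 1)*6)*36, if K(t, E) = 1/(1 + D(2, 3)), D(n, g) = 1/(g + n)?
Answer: 180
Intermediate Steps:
K(t, E) = ⅚ (K(t, E) = 1/(1 + 1/(3 + 2)) = 1/(1 + 1/5) = 1/(1 + ⅕) = 1/(6/5) = ⅚)
(K(7, 1)*6)*36 = ((⅚)*6)*36 = 5*36 = 180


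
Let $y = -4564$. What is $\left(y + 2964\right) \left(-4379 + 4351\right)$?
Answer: $44800$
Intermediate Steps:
$\left(y + 2964\right) \left(-4379 + 4351\right) = \left(-4564 + 2964\right) \left(-4379 + 4351\right) = \left(-1600\right) \left(-28\right) = 44800$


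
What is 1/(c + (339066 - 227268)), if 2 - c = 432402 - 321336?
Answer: 1/734 ≈ 0.0013624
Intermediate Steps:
c = -111064 (c = 2 - (432402 - 321336) = 2 - 1*111066 = 2 - 111066 = -111064)
1/(c + (339066 - 227268)) = 1/(-111064 + (339066 - 227268)) = 1/(-111064 + 111798) = 1/734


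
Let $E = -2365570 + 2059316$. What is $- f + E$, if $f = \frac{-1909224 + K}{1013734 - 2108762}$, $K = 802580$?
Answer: $- \frac{7621768449}{24887} \approx -3.0626 \cdot 10^{5}$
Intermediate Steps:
$f = \frac{25151}{24887}$ ($f = \frac{-1909224 + 802580}{1013734 - 2108762} = - \frac{1106644}{-1095028} = \left(-1106644\right) \left(- \frac{1}{1095028}\right) = \frac{25151}{24887} \approx 1.0106$)
$E = -306254$
$- f + E = \left(-1\right) \frac{25151}{24887} - 306254 = - \frac{25151}{24887} - 306254 = - \frac{7621768449}{24887}$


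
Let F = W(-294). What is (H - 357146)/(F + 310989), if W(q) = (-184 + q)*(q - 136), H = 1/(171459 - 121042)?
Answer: -18006229881/26041842593 ≈ -0.69143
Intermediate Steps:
H = 1/50417 ≈ 1.9835e-5
W(q) = (-184 + q)*(-136 + q)
F = 205540 (F = 25024 + (-294)**2 - 320*(-294) = 25024 + 86436 + 94080 = 205540)
(H - 357146)/(F + 310989) = (1/50417 - 357146)/(205540 + 310989) = -18006229881/50417/516529 = -18006229881/50417*1/516529 = -18006229881/26041842593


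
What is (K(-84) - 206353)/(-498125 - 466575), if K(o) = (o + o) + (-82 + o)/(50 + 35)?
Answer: 17554451/81999500 ≈ 0.21408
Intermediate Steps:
K(o) = -82/85 + 171*o/85 (K(o) = 2*o + (-82 + o)/85 = 2*o + (-82 + o)*(1/85) = 2*o + (-82/85 + o/85) = -82/85 + 171*o/85)
(K(-84) - 206353)/(-498125 - 466575) = ((-82/85 + (171/85)*(-84)) - 206353)/(-498125 - 466575) = ((-82/85 - 14364/85) - 206353)/(-964700) = (-14446/85 - 206353)*(-1/964700) = -17554451/85*(-1/964700) = 17554451/81999500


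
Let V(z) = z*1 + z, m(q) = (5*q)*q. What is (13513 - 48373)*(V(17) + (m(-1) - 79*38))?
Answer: 103290180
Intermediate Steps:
m(q) = 5*q²
V(z) = 2*z (V(z) = z + z = 2*z)
(13513 - 48373)*(V(17) + (m(-1) - 79*38)) = (13513 - 48373)*(2*17 + (5*(-1)² - 79*38)) = -34860*(34 + (5*1 - 3002)) = -34860*(34 + (5 - 3002)) = -34860*(34 - 2997) = -34860*(-2963) = 103290180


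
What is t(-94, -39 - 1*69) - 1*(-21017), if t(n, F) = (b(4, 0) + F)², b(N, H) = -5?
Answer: 33786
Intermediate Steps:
t(n, F) = (-5 + F)²
t(-94, -39 - 1*69) - 1*(-21017) = (-5 + (-39 - 1*69))² - 1*(-21017) = (-5 + (-39 - 69))² + 21017 = (-5 - 108)² + 21017 = (-113)² + 21017 = 12769 + 21017 = 33786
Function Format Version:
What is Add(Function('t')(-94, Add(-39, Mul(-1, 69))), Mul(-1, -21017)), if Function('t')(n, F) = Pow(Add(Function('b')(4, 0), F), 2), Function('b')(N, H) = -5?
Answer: 33786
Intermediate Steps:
Function('t')(n, F) = Pow(Add(-5, F), 2)
Add(Function('t')(-94, Add(-39, Mul(-1, 69))), Mul(-1, -21017)) = Add(Pow(Add(-5, Add(-39, Mul(-1, 69))), 2), Mul(-1, -21017)) = Add(Pow(Add(-5, Add(-39, -69)), 2), 21017) = Add(Pow(Add(-5, -108), 2), 21017) = Add(Pow(-113, 2), 21017) = Add(12769, 21017) = 33786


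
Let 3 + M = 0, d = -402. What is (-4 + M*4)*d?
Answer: 6432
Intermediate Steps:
M = -3 (M = -3 + 0 = -3)
(-4 + M*4)*d = (-4 - 3*4)*(-402) = (-4 - 12)*(-402) = -16*(-402) = 6432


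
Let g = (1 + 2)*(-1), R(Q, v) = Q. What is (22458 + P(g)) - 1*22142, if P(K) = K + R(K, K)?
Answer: 310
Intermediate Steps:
g = -3 (g = 3*(-1) = -3)
P(K) = 2*K (P(K) = K + K = 2*K)
(22458 + P(g)) - 1*22142 = (22458 + 2*(-3)) - 1*22142 = (22458 - 6) - 22142 = 22452 - 22142 = 310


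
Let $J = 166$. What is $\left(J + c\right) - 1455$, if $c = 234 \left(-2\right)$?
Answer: $-1757$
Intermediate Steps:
$c = -468$
$\left(J + c\right) - 1455 = \left(166 - 468\right) - 1455 = -302 - 1455 = -1757$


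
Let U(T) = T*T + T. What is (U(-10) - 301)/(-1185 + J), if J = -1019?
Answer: 211/2204 ≈ 0.095735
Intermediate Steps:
U(T) = T + T**2 (U(T) = T**2 + T = T + T**2)
(U(-10) - 301)/(-1185 + J) = (-10*(1 - 10) - 301)/(-1185 - 1019) = (-10*(-9) - 301)/(-2204) = (90 - 301)*(-1/2204) = -211*(-1/2204) = 211/2204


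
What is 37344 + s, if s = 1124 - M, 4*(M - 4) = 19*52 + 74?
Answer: 76397/2 ≈ 38199.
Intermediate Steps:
M = 539/2 (M = 4 + (19*52 + 74)/4 = 4 + (988 + 74)/4 = 4 + (¼)*1062 = 4 + 531/2 = 539/2 ≈ 269.50)
s = 1709/2 (s = 1124 - 1*539/2 = 1124 - 539/2 = 1709/2 ≈ 854.50)
37344 + s = 37344 + 1709/2 = 76397/2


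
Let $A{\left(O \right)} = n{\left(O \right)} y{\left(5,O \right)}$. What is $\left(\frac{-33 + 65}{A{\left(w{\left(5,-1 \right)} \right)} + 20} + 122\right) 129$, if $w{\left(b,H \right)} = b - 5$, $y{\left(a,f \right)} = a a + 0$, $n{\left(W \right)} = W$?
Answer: $\frac{79722}{5} \approx 15944.0$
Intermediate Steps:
$y{\left(a,f \right)} = a^{2}$ ($y{\left(a,f \right)} = a^{2} + 0 = a^{2}$)
$w{\left(b,H \right)} = -5 + b$
$A{\left(O \right)} = 25 O$ ($A{\left(O \right)} = O 5^{2} = O 25 = 25 O$)
$\left(\frac{-33 + 65}{A{\left(w{\left(5,-1 \right)} \right)} + 20} + 122\right) 129 = \left(\frac{-33 + 65}{25 \left(-5 + 5\right) + 20} + 122\right) 129 = \left(\frac{32}{25 \cdot 0 + 20} + 122\right) 129 = \left(\frac{32}{0 + 20} + 122\right) 129 = \left(\frac{32}{20} + 122\right) 129 = \left(32 \cdot \frac{1}{20} + 122\right) 129 = \left(\frac{8}{5} + 122\right) 129 = \frac{618}{5} \cdot 129 = \frac{79722}{5}$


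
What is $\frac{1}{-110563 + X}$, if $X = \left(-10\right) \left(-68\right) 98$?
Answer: $- \frac{1}{43923} \approx -2.2767 \cdot 10^{-5}$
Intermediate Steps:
$X = 66640$ ($X = 680 \cdot 98 = 66640$)
$\frac{1}{-110563 + X} = \frac{1}{-110563 + 66640} = \frac{1}{-43923} = - \frac{1}{43923}$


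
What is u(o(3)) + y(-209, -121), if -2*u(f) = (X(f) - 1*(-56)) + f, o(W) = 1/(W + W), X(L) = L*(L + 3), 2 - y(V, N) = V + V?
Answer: 28199/72 ≈ 391.65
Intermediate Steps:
y(V, N) = 2 - 2*V (y(V, N) = 2 - (V + V) = 2 - 2*V)
X(L) = L*(3 + L)
o(W) = 1/(2*W)
u(f) = -28 - f/2 - f*(3 + f)/2 (u(f) = -((f*(3 + f) - 1*(-56)) + f)/2 = -((f*(3 + f) + 56) + f)/2 = -((56 + f*(3 + f)) + f)/2 = -(56 + f + f*(3 + f))/2 = -28 - f/2 - f*(3 + f)/2)
u(o(3)) + y(-209, -121) = (-28 - 1/3 - ((½)/3)²/2) + (2 - 2*(-209)) = (-28 - 1/3 - ((½)*(⅓))²/2) + (2 + 418) = (-28 - 2*⅙ - (⅙)²/2) + 420 = (-28 - ⅓ - ½*1/36) + 420 = (-28 - ⅓ - 1/72) + 420 = -2041/72 + 420 = 28199/72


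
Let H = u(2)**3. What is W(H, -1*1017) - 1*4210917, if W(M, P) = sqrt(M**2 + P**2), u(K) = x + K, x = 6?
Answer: -4210917 + sqrt(1296433) ≈ -4.2098e+6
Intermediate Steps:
u(K) = 6 + K
H = 512 (H = (6 + 2)**3 = 8**3 = 512)
W(H, -1*1017) - 1*4210917 = sqrt(512**2 + (-1*1017)**2) - 1*4210917 = sqrt(262144 + (-1017)**2) - 4210917 = sqrt(262144 + 1034289) - 4210917 = sqrt(1296433) - 4210917 = -4210917 + sqrt(1296433)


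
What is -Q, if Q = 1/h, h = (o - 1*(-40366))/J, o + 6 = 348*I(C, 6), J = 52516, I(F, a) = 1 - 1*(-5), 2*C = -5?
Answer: -13129/10612 ≈ -1.2372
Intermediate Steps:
C = -5/2 (C = (1/2)*(-5) = -5/2 ≈ -2.5000)
I(F, a) = 6 (I(F, a) = 1 + 5 = 6)
o = 2082 (o = -6 + 348*6 = -6 + 2088 = 2082)
h = 10612/13129 (h = (2082 - 1*(-40366))/52516 = (2082 + 40366)*(1/52516) = 42448*(1/52516) = 10612/13129 ≈ 0.80829)
Q = 13129/10612 (Q = 1/(10612/13129) = 13129/10612 ≈ 1.2372)
-Q = -1*13129/10612 = -13129/10612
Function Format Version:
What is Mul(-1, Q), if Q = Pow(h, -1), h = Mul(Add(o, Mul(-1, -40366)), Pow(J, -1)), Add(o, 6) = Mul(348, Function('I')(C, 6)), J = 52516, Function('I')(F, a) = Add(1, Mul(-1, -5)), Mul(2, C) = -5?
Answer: Rational(-13129, 10612) ≈ -1.2372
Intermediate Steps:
C = Rational(-5, 2) (C = Mul(Rational(1, 2), -5) = Rational(-5, 2) ≈ -2.5000)
Function('I')(F, a) = 6 (Function('I')(F, a) = Add(1, 5) = 6)
o = 2082 (o = Add(-6, Mul(348, 6)) = Add(-6, 2088) = 2082)
h = Rational(10612, 13129) (h = Mul(Add(2082, Mul(-1, -40366)), Pow(52516, -1)) = Mul(Add(2082, 40366), Rational(1, 52516)) = Mul(42448, Rational(1, 52516)) = Rational(10612, 13129) ≈ 0.80829)
Q = Rational(13129, 10612) (Q = Pow(Rational(10612, 13129), -1) = Rational(13129, 10612) ≈ 1.2372)
Mul(-1, Q) = Mul(-1, Rational(13129, 10612)) = Rational(-13129, 10612)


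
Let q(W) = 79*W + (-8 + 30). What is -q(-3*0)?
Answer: -22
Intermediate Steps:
q(W) = 22 + 79*W (q(W) = 79*W + 22 = 22 + 79*W)
-q(-3*0) = -(22 + 79*(-3*0)) = -(22 + 79*0) = -(22 + 0) = -1*22 = -22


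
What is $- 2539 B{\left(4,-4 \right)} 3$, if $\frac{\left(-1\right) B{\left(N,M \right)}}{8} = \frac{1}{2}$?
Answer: $30468$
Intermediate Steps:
$B{\left(N,M \right)} = -4$ ($B{\left(N,M \right)} = - \frac{8}{2} = \left(-8\right) \frac{1}{2} = -4$)
$- 2539 B{\left(4,-4 \right)} 3 = - 2539 \left(\left(-4\right) 3\right) = \left(-2539\right) \left(-12\right) = 30468$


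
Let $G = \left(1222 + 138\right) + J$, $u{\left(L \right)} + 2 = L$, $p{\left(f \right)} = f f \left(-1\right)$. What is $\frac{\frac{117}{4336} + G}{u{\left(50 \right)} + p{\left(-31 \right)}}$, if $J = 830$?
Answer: $- \frac{9495957}{3958768} \approx -2.3987$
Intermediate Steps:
$p{\left(f \right)} = - f^{2}$ ($p{\left(f \right)} = f^{2} \left(-1\right) = - f^{2}$)
$u{\left(L \right)} = -2 + L$
$G = 2190$ ($G = \left(1222 + 138\right) + 830 = 1360 + 830 = 2190$)
$\frac{\frac{117}{4336} + G}{u{\left(50 \right)} + p{\left(-31 \right)}} = \frac{\frac{117}{4336} + 2190}{\left(-2 + 50\right) - \left(-31\right)^{2}} = \frac{117 \cdot \frac{1}{4336} + 2190}{48 - 961} = \frac{\frac{117}{4336} + 2190}{48 - 961} = \frac{9495957}{4336 \left(-913\right)} = \frac{9495957}{4336} \left(- \frac{1}{913}\right) = - \frac{9495957}{3958768}$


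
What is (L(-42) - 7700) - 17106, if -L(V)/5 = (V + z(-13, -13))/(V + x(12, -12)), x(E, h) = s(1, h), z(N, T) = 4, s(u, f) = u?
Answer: -1017236/41 ≈ -24811.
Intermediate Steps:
x(E, h) = 1
L(V) = -5*(4 + V)/(1 + V) (L(V) = -5*(V + 4)/(V + 1) = -5*(4 + V)/(1 + V))
(L(-42) - 7700) - 17106 = (5*(-4 - 1*(-42))/(1 - 42) - 7700) - 17106 = (5*(-4 + 42)/(-41) - 7700) - 17106 = (5*(-1/41)*38 - 7700) - 17106 = (-190/41 - 7700) - 17106 = -315890/41 - 17106 = -1017236/41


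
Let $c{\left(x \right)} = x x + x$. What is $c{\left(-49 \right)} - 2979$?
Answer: $-627$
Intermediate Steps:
$c{\left(x \right)} = x + x^{2}$ ($c{\left(x \right)} = x^{2} + x = x + x^{2}$)
$c{\left(-49 \right)} - 2979 = - 49 \left(1 - 49\right) - 2979 = \left(-49\right) \left(-48\right) - 2979 = 2352 - 2979 = -627$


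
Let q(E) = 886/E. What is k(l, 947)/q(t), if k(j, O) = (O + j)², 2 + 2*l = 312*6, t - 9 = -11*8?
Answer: -139905998/443 ≈ -3.1582e+5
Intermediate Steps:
t = -79 (t = 9 - 11*8 = 9 - 88 = -79)
l = 935 (l = -1 + (312*6)/2 = -1 + (½)*1872 = -1 + 936 = 935)
k(l, 947)/q(t) = (947 + 935)²/((886/(-79))) = 1882²/((886*(-1/79))) = 3541924/(-886/79) = 3541924*(-79/886) = -139905998/443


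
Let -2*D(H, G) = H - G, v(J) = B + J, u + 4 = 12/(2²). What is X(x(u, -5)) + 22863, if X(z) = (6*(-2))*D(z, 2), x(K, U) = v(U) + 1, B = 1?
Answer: 22833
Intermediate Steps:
u = -1 (u = -4 + 12/(2²) = -4 + 12/4 = -4 + 12*(¼) = -4 + 3 = -1)
v(J) = 1 + J
D(H, G) = G/2 - H/2 (D(H, G) = -(H - G)/2 = G/2 - H/2)
x(K, U) = 2 + U (x(K, U) = (1 + U) + 1 = 2 + U)
X(z) = -12 + 6*z (X(z) = (6*(-2))*((½)*2 - z/2) = -12*(1 - z/2) = -12 + 6*z)
X(x(u, -5)) + 22863 = (-12 + 6*(2 - 5)) + 22863 = (-12 + 6*(-3)) + 22863 = (-12 - 18) + 22863 = -30 + 22863 = 22833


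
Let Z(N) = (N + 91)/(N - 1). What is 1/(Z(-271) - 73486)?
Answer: -68/4997003 ≈ -1.3608e-5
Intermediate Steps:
Z(N) = (91 + N)/(-1 + N)
1/(Z(-271) - 73486) = 1/((91 - 271)/(-1 - 271) - 73486) = 1/(-180/(-272) - 73486) = 1/(-1/272*(-180) - 73486) = 1/(45/68 - 73486) = 1/(-4997003/68) = -68/4997003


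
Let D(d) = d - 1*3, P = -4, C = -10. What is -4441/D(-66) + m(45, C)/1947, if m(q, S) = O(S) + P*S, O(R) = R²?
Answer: 2885429/44781 ≈ 64.434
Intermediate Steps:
m(q, S) = S² - 4*S
D(d) = -3 + d (D(d) = d - 3 = -3 + d)
-4441/D(-66) + m(45, C)/1947 = -4441/(-3 - 66) - 10*(-4 - 10)/1947 = -4441/(-69) - 10*(-14)*(1/1947) = -4441*(-1/69) + 140*(1/1947) = 4441/69 + 140/1947 = 2885429/44781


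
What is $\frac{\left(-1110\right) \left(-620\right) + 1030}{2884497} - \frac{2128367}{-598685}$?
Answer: $\frac{6551899888949}{1726905086445} \approx 3.794$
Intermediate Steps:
$\frac{\left(-1110\right) \left(-620\right) + 1030}{2884497} - \frac{2128367}{-598685} = \left(688200 + 1030\right) \frac{1}{2884497} - - \frac{2128367}{598685} = 689230 \cdot \frac{1}{2884497} + \frac{2128367}{598685} = \frac{689230}{2884497} + \frac{2128367}{598685} = \frac{6551899888949}{1726905086445}$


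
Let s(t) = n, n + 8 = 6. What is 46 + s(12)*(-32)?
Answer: 110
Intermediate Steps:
n = -2 (n = -8 + 6 = -2)
s(t) = -2
46 + s(12)*(-32) = 46 - 2*(-32) = 46 + 64 = 110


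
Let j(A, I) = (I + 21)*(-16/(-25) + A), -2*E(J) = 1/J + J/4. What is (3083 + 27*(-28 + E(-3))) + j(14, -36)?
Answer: 84881/40 ≈ 2122.0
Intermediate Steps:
E(J) = -1/(2*J) - J/8 (E(J) = -(1/J + J/4)/2 = -1/(2*J) - J/8)
j(A, I) = (21 + I)*(16/25 + A) (j(A, I) = (21 + I)*(-16*(-1/25) + A) = (21 + I)*(16/25 + A))
(3083 + 27*(-28 + E(-3))) + j(14, -36) = (3083 + 27*(-28 + (⅛)*(-4 - 1*(-3)²)/(-3))) + (336/25 + 21*14 + (16/25)*(-36) + 14*(-36)) = (3083 + 27*(-28 + (⅛)*(-⅓)*(-4 - 1*9))) + (336/25 + 294 - 576/25 - 504) = (3083 + 27*(-28 + (⅛)*(-⅓)*(-4 - 9))) - 1098/5 = (3083 + 27*(-28 + (⅛)*(-⅓)*(-13))) - 1098/5 = (3083 + 27*(-28 + 13/24)) - 1098/5 = (3083 + 27*(-659/24)) - 1098/5 = (3083 - 5931/8) - 1098/5 = 18733/8 - 1098/5 = 84881/40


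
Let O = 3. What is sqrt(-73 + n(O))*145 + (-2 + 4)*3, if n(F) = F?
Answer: 6 + 145*I*sqrt(70) ≈ 6.0 + 1213.2*I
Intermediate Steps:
sqrt(-73 + n(O))*145 + (-2 + 4)*3 = sqrt(-73 + 3)*145 + (-2 + 4)*3 = sqrt(-70)*145 + 2*3 = (I*sqrt(70))*145 + 6 = 145*I*sqrt(70) + 6 = 6 + 145*I*sqrt(70)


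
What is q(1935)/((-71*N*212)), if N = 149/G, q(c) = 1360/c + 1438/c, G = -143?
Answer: 200057/2169858690 ≈ 9.2198e-5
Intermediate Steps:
q(c) = 2798/c
N = -149/143 (N = 149/(-143) = 149*(-1/143) = -149/143 ≈ -1.0420)
q(1935)/((-71*N*212)) = (2798/1935)/((-71*(-149/143)*212)) = (2798*(1/1935))/(((10579/143)*212)) = 2798/(1935*(2242748/143)) = (2798/1935)*(143/2242748) = 200057/2169858690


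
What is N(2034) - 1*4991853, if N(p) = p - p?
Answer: -4991853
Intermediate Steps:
N(p) = 0
N(2034) - 1*4991853 = 0 - 1*4991853 = 0 - 4991853 = -4991853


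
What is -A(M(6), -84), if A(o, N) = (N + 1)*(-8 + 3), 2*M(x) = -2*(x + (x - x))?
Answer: -415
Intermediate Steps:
M(x) = -x (M(x) = (-2*(x + (x - x)))/2 = (-2*(x + 0))/2 = (-2*x)/2 = -x)
A(o, N) = -5 - 5*N (A(o, N) = (1 + N)*(-5) = -5 - 5*N)
-A(M(6), -84) = -(-5 - 5*(-84)) = -(-5 + 420) = -1*415 = -415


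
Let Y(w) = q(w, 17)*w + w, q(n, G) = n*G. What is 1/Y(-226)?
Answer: 1/868066 ≈ 1.1520e-6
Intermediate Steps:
q(n, G) = G*n
Y(w) = w + 17*w² (Y(w) = (17*w)*w + w = 17*w² + w = w + 17*w²)
1/Y(-226) = 1/(-226*(1 + 17*(-226))) = 1/(-226*(1 - 3842)) = 1/(-226*(-3841)) = 1/868066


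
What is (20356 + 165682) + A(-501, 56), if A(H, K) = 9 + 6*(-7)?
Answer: 186005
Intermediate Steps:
A(H, K) = -33 (A(H, K) = 9 - 42 = -33)
(20356 + 165682) + A(-501, 56) = (20356 + 165682) - 33 = 186038 - 33 = 186005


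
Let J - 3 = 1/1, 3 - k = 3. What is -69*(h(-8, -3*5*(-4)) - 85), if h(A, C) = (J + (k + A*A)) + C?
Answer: -2967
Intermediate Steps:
k = 0 (k = 3 - 1*3 = 3 - 3 = 0)
J = 4 (J = 3 + 1/1 = 3 + 1 = 4)
h(A, C) = 4 + C + A² (h(A, C) = (4 + (0 + A*A)) + C = (4 + (0 + A²)) + C = (4 + A²) + C = 4 + C + A²)
-69*(h(-8, -3*5*(-4)) - 85) = -69*((4 - 3*5*(-4) + (-8)²) - 85) = -69*((4 - 15*(-4) + 64) - 85) = -69*((4 + 60 + 64) - 85) = -69*(128 - 85) = -69*43 = -2967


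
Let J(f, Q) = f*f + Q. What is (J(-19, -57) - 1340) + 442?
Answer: -594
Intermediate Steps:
J(f, Q) = Q + f**2 (J(f, Q) = f**2 + Q = Q + f**2)
(J(-19, -57) - 1340) + 442 = ((-57 + (-19)**2) - 1340) + 442 = ((-57 + 361) - 1340) + 442 = (304 - 1340) + 442 = -1036 + 442 = -594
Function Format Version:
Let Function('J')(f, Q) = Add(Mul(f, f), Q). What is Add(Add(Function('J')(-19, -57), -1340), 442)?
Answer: -594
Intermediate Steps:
Function('J')(f, Q) = Add(Q, Pow(f, 2)) (Function('J')(f, Q) = Add(Pow(f, 2), Q) = Add(Q, Pow(f, 2)))
Add(Add(Function('J')(-19, -57), -1340), 442) = Add(Add(Add(-57, Pow(-19, 2)), -1340), 442) = Add(Add(Add(-57, 361), -1340), 442) = Add(Add(304, -1340), 442) = Add(-1036, 442) = -594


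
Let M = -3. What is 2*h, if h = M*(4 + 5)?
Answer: -54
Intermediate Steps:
h = -27 (h = -3*(4 + 5) = -3*9 = -27)
2*h = 2*(-27) = -54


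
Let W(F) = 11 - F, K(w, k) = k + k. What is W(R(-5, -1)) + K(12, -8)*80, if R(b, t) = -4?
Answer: -1265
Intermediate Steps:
K(w, k) = 2*k
W(R(-5, -1)) + K(12, -8)*80 = (11 - 1*(-4)) + (2*(-8))*80 = (11 + 4) - 16*80 = 15 - 1280 = -1265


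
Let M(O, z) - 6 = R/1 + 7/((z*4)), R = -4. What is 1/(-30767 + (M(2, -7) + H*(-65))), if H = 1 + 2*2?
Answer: -4/124361 ≈ -3.2164e-5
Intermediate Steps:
M(O, z) = 2 + 7/(4*z) (M(O, z) = 6 + (-4/1 + 7/((z*4))) = 6 + (-4*1 + 7/((4*z))) = 6 + (-4 + 7*(1/(4*z))) = 6 + (-4 + 7/(4*z)) = 2 + 7/(4*z))
H = 5 (H = 1 + 4 = 5)
1/(-30767 + (M(2, -7) + H*(-65))) = 1/(-30767 + ((2 + (7/4)/(-7)) + 5*(-65))) = 1/(-30767 + ((2 + (7/4)*(-⅐)) - 325)) = 1/(-30767 + ((2 - ¼) - 325)) = 1/(-30767 + (7/4 - 325)) = 1/(-30767 - 1293/4) = 1/(-124361/4) = -4/124361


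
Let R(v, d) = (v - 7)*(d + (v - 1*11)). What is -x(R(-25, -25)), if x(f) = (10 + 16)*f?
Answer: -50752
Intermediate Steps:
R(v, d) = (-7 + v)*(-11 + d + v) (R(v, d) = (-7 + v)*(d + (v - 11)) = (-7 + v)*(d + (-11 + v)) = (-7 + v)*(-11 + d + v))
x(f) = 26*f
-x(R(-25, -25)) = -26*(77 + (-25)**2 - 18*(-25) - 7*(-25) - 25*(-25)) = -26*(77 + 625 + 450 + 175 + 625) = -26*1952 = -1*50752 = -50752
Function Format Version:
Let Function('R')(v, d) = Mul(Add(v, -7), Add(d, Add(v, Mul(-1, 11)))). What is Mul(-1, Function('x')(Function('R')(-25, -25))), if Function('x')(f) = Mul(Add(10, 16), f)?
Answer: -50752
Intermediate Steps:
Function('R')(v, d) = Mul(Add(-7, v), Add(-11, d, v)) (Function('R')(v, d) = Mul(Add(-7, v), Add(d, Add(v, -11))) = Mul(Add(-7, v), Add(d, Add(-11, v))) = Mul(Add(-7, v), Add(-11, d, v)))
Function('x')(f) = Mul(26, f)
Mul(-1, Function('x')(Function('R')(-25, -25))) = Mul(-1, Mul(26, Add(77, Pow(-25, 2), Mul(-18, -25), Mul(-7, -25), Mul(-25, -25)))) = Mul(-1, Mul(26, Add(77, 625, 450, 175, 625))) = Mul(-1, Mul(26, 1952)) = Mul(-1, 50752) = -50752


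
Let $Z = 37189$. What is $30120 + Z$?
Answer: $67309$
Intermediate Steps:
$30120 + Z = 30120 + 37189 = 67309$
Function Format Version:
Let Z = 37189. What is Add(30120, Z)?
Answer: 67309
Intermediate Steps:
Add(30120, Z) = Add(30120, 37189) = 67309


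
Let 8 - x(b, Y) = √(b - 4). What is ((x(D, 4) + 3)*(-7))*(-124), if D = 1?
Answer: 9548 - 868*I*√3 ≈ 9548.0 - 1503.4*I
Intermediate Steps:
x(b, Y) = 8 - √(-4 + b) (x(b, Y) = 8 - √(b - 4) = 8 - √(-4 + b))
((x(D, 4) + 3)*(-7))*(-124) = (((8 - √(-4 + 1)) + 3)*(-7))*(-124) = (((8 - √(-3)) + 3)*(-7))*(-124) = (((8 - I*√3) + 3)*(-7))*(-124) = ((11 - I*√3)*(-7))*(-124) = (-77 + 7*I*√3)*(-124) = 9548 - 868*I*√3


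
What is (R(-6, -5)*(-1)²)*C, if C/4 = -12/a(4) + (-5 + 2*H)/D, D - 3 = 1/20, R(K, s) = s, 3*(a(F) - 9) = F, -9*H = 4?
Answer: 1052480/17019 ≈ 61.841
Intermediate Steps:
H = -4/9 (H = -⅑*4 = -4/9 ≈ -0.44444)
a(F) = 9 + F/3
D = 61/20 (D = 3 + 1/20 = 61/20 ≈ 3.0500)
C = -210496/17019 (C = 4*(-12/(9 + (⅓)*4) + (-5 + 2*(-4/9))/(61/20)) = 4*(-12/(9 + 4/3) + (-5 - 8/9)*(20/61)) = 4*(-12/31/3 - 53/9*20/61) = 4*(-12*3/31 - 1060/549) = 4*(-36/31 - 1060/549) = 4*(-52624/17019) = -210496/17019 ≈ -12.368)
(R(-6, -5)*(-1)²)*C = -5*(-1)²*(-210496/17019) = -5*1*(-210496/17019) = -5*(-210496/17019) = 1052480/17019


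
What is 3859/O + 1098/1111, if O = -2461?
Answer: -1585171/2734171 ≈ -0.57976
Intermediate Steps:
3859/O + 1098/1111 = 3859/(-2461) + 1098/1111 = 3859*(-1/2461) + 1098*(1/1111) = -3859/2461 + 1098/1111 = -1585171/2734171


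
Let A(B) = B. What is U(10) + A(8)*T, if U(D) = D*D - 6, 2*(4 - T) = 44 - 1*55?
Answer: 170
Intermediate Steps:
T = 19/2 (T = 4 - (44 - 1*55)/2 = 4 - (44 - 55)/2 = 4 - ½*(-11) = 4 + 11/2 = 19/2 ≈ 9.5000)
U(D) = -6 + D² (U(D) = D² - 6 = -6 + D²)
U(10) + A(8)*T = (-6 + 10²) + 8*(19/2) = (-6 + 100) + 76 = 94 + 76 = 170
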